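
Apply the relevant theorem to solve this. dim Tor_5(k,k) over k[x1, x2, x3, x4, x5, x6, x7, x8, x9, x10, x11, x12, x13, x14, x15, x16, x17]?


Koszul: C(n,i)=C(17,5)=6188


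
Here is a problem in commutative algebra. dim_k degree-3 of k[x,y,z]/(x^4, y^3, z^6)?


Need i<4, j<3, k<6 with i+j+k=3.
For each i, j ranges over max(0,3-i-5)..min(2,3-i):
  i=0: j in [0,2] -> 3
  i=1: j in [0,2] -> 3
  i=2: j in [0,1] -> 2
  i=3: j in [0,0] -> 1
H(3) = 3+3+2+1 = 9


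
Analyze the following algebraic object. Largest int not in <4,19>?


gcd(4,19)=1 => F=ab-a-b=4*19-4-19=76-23=53


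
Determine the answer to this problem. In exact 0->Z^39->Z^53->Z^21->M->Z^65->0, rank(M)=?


Alt sum=0:
(-1)^0*39 + (-1)^1*53 + (-1)^2*21 + (-1)^3*? + (-1)^4*65=0
rank(M)=72


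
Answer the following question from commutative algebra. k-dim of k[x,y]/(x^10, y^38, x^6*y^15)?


k[x,y]/I, I = (x^10, y^38, x^6*y^15)
Rect: 10x38=380. Corner: (10-6)x(38-15)=92.
dim = 380-92 = 288


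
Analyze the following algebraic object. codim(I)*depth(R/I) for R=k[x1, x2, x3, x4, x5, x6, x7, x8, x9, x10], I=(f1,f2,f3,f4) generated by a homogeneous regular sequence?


codim=4, depth=dim(R/I)=10-4=6
Product=4*6=24


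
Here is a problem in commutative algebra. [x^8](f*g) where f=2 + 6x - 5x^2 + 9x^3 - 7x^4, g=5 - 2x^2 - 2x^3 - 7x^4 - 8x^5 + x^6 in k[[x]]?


[x^8] = sum a_i*b_j, i+j=8
  -5*1=-5
  9*-8=-72
  -7*-7=49
Sum=-28


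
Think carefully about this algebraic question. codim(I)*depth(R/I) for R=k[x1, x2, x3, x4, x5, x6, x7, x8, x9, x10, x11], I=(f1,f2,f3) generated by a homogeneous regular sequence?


codim=3, depth=dim(R/I)=11-3=8
Product=3*8=24


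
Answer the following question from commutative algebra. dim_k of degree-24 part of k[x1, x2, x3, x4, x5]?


C(d+n-1,n-1)=C(28,4)=20475


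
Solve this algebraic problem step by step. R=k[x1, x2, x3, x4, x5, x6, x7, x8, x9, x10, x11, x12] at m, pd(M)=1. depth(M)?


pd+depth=depth(R)=12
depth=12-1=11


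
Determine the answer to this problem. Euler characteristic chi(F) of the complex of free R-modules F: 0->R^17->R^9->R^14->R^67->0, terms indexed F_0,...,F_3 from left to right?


chi = sum (-1)^i * rank:
(-1)^0*17=17
(-1)^1*9=-9
(-1)^2*14=14
(-1)^3*67=-67
chi=-45


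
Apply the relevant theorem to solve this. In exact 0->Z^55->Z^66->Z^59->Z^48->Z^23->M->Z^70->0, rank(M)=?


Alt sum=0:
(-1)^0*55 + (-1)^1*66 + (-1)^2*59 + (-1)^3*48 + (-1)^4*23 + (-1)^5*? + (-1)^6*70=0
rank(M)=93


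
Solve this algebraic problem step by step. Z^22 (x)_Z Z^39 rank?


rank(M(x)N) = rank(M)*rank(N)
22*39 = 858


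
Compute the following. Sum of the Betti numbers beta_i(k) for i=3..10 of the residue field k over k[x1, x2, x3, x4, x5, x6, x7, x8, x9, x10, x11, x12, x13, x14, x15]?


Koszul resolution: beta_i(k)=C(n,i), n=15
C(15,3)=455, C(15,4)=1365, C(15,5)=3003, C(15,6)=5005, C(15,7)=6435, C(15,8)=6435, C(15,9)=5005, C(15,10)=3003
Sum=30706


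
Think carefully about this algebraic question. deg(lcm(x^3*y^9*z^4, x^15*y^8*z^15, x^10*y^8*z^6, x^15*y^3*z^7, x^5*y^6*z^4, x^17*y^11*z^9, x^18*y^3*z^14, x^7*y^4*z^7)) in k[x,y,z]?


lcm = componentwise max:
x: max(3,15,10,15,5,17,18,7)=18
y: max(9,8,8,3,6,11,3,4)=11
z: max(4,15,6,7,4,9,14,7)=15
Total=18+11+15=44


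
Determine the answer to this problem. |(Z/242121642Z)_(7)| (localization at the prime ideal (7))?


7-primary part: 242121642=7^9*6
Size=7^9=40353607


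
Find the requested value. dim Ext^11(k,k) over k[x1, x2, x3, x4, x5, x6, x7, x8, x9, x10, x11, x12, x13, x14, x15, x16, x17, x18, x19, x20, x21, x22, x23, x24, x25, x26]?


C(n,i)=C(26,11)=7726160


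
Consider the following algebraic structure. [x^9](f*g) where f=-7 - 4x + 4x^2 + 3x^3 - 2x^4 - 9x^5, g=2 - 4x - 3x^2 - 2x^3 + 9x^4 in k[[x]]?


[x^9] = sum a_i*b_j, i+j=9
  -9*9=-81
Sum=-81


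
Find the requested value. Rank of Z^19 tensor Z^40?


rank(M(x)N) = rank(M)*rank(N)
19*40 = 760


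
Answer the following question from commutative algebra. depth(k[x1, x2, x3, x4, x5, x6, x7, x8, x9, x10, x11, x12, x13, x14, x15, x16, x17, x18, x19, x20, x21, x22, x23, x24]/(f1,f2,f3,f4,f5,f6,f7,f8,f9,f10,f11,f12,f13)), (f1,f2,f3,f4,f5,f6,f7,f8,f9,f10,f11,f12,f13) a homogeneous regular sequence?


depth(R)=24
depth(R/I)=24-13=11


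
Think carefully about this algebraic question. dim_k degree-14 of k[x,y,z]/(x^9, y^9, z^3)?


Need i<9, j<9, k<3 with i+j+k=14.
For each i, j ranges over max(0,14-i-2)..min(8,14-i):
  i=0: j in [12,8] -> 0
  i=1: j in [11,8] -> 0
  i=2: j in [10,8] -> 0
  i=3: j in [9,8] -> 0
  i=4: j in [8,8] -> 1
  i=5: j in [7,8] -> 2
  i=6: j in [6,8] -> 3
  i=7: j in [5,7] -> 3
  i=8: j in [4,6] -> 3
H(14) = 0+0+0+0+1+2+3+3+3 = 12


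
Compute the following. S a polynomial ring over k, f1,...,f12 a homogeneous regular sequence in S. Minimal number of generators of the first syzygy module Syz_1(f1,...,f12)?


Regular sequence => Koszul complex is the minimal free resolution.
Syz_1 minimally generated by Koszul relations f_i*e_j - f_j*e_i (i<j): mu(Syz_1) = beta_2 = C(m,2) = m(m-1)/2
m=12
12*11/2 = 66


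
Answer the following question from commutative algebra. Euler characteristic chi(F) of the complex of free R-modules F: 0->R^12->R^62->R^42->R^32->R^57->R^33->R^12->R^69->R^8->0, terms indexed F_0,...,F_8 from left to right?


chi = sum (-1)^i * rank:
(-1)^0*12=12
(-1)^1*62=-62
(-1)^2*42=42
(-1)^3*32=-32
(-1)^4*57=57
(-1)^5*33=-33
(-1)^6*12=12
(-1)^7*69=-69
(-1)^8*8=8
chi=-65


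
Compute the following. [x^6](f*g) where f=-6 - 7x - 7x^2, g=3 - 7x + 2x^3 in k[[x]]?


[x^6] = sum a_i*b_j, i+j=6
Sum=0


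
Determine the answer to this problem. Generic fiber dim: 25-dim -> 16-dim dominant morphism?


dim(fiber)=dim(X)-dim(Y)=25-16=9


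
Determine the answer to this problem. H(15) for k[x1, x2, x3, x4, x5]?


C(d+n-1,n-1)=C(19,4)=3876


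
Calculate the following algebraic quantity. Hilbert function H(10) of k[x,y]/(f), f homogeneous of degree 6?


H(t)=d for t>=d-1.
d=6, t=10
H(10)=6


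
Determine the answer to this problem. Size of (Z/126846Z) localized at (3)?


3-primary part: 126846=3^7*58
Size=3^7=2187


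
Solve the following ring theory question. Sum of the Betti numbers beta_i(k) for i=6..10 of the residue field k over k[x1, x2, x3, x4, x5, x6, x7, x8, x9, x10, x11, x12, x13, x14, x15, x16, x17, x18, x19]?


Koszul resolution: beta_i(k)=C(n,i), n=19
C(19,6)=27132, C(19,7)=50388, C(19,8)=75582, C(19,9)=92378, C(19,10)=92378
Sum=337858


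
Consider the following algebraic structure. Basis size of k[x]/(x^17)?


Basis: 1,x,...,x^16
dim=17


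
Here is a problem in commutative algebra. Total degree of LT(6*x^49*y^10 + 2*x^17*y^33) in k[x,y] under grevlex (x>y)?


LT: 6*x^49*y^10
deg_x=49, deg_y=10
Total=49+10=59


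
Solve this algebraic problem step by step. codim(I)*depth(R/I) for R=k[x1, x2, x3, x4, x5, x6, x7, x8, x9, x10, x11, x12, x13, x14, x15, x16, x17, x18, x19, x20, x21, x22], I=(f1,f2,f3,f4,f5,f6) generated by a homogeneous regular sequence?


codim=6, depth=dim(R/I)=22-6=16
Product=6*16=96


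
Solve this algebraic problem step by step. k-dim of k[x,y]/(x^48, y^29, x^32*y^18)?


k[x,y]/I, I = (x^48, y^29, x^32*y^18)
Rect: 48x29=1392. Corner: (48-32)x(29-18)=176.
dim = 1392-176 = 1216


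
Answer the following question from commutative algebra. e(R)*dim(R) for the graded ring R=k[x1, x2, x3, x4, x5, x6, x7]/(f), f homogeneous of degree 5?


e(R)=deg(f)=5, dim(R)=7-1=6
e*dim=5*6=30


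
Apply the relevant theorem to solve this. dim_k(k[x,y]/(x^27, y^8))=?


Basis: x^i*y^j, i<27, j<8
27*8=216


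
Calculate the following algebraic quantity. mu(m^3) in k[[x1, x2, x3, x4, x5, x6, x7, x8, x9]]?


C(n+d-1,d)=C(11,3)=165


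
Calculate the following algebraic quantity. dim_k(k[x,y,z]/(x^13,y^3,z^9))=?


Basis: x^iy^jz^k, i<13,j<3,k<9
13*3*9=351


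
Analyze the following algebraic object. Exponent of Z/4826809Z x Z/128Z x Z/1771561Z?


Exponent = lcm of the cyclic orders; pairwise coprime => product.
13^6*2^7*11^6=4826809*128*1771561=1094526282092672


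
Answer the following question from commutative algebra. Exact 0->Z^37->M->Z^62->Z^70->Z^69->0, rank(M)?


Alt sum=0:
(-1)^0*37 + (-1)^1*? + (-1)^2*62 + (-1)^3*70 + (-1)^4*69=0
rank(M)=98


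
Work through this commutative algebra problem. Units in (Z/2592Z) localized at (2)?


Local ring = Z/32Z.
phi(32) = 2^4*(2-1) = 16


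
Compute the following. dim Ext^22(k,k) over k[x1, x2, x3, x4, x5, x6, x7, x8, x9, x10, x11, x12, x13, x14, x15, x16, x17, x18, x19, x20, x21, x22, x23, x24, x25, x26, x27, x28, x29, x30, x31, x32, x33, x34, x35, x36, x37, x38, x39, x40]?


C(n,i)=C(40,22)=113380261800


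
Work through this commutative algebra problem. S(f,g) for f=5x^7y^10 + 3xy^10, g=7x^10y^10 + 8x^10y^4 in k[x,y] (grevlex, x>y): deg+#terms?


LT(f)=5x^7y^10, LT(g)=7x^10y^10
lcm(LM)=x^10y^10
S(f,g) (scaled by 35 to clear denominators) = 7x^3*f - 5*g = -40x^10y^4 + 21x^4y^10
2 terms, deg 14.
14+2=16


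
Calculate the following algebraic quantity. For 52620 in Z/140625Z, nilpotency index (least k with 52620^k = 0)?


52620^k mod 140625:
k=1: 52620
k=2: 98775
k=3: 40500
k=4: 78750
k=5: 28125
k=6: 0
First zero at k = 6


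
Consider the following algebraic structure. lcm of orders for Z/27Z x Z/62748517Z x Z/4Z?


Exponent = lcm of the cyclic orders; pairwise coprime => product.
3^3*13^7*2^2=27*62748517*4=6776839836


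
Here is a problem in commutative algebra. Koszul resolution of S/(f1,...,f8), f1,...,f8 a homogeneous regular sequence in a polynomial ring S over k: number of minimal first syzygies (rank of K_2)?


Regular sequence => Koszul complex is the minimal free resolution.
Syz_1 minimally generated by Koszul relations f_i*e_j - f_j*e_i (i<j): mu(Syz_1) = beta_2 = C(m,2) = m(m-1)/2
m=8
8*7/2 = 28


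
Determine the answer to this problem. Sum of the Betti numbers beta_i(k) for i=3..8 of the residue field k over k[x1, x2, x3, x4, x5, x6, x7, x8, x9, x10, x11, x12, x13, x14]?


Koszul resolution: beta_i(k)=C(n,i), n=14
C(14,3)=364, C(14,4)=1001, C(14,5)=2002, C(14,6)=3003, C(14,7)=3432, C(14,8)=3003
Sum=12805


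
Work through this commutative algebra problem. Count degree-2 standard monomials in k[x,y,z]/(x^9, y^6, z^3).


Need i<9, j<6, k<3 with i+j+k=2.
For each i, j ranges over max(0,2-i-2)..min(5,2-i):
  i=0: j in [0,2] -> 3
  i=1: j in [0,1] -> 2
  i=2: j in [0,0] -> 1
H(2) = 3+2+1 = 6


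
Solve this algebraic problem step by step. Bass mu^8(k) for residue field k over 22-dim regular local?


C(n,i)=C(22,8)=319770


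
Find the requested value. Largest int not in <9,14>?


gcd(9,14)=1 => F=ab-a-b=9*14-9-14=126-23=103


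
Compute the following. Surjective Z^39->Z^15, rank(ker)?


rank(ker) = 39-15 = 24


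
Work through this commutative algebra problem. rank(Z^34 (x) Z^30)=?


rank(M(x)N) = rank(M)*rank(N)
34*30 = 1020


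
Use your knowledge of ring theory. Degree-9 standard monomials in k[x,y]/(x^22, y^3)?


k[x,y], I = (x^22, y^3), d = 9
Need i < 22 and d-i < 3.
Range: 7 <= i <= 9.
H(9) = 3


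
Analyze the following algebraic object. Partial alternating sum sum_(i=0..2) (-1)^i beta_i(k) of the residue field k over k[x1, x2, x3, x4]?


Koszul resolution: beta_i(k)=C(n,i), n=4
sum_(i=0..p) (-1)^i C(n,i) = (-1)^p C(n-1,p)
(-1)^2*C(3,2) = (-1)^2*3 = 3


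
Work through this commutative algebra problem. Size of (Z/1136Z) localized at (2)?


2-primary part: 1136=2^4*71
Size=2^4=16


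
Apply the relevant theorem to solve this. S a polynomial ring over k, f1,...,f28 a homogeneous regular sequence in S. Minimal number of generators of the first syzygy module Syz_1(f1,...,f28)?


Regular sequence => Koszul complex is the minimal free resolution.
Syz_1 minimally generated by Koszul relations f_i*e_j - f_j*e_i (i<j): mu(Syz_1) = beta_2 = C(m,2) = m(m-1)/2
m=28
28*27/2 = 378


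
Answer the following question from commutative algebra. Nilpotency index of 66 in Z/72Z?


66^k mod 72:
k=1: 66
k=2: 36
k=3: 0
First zero at k = 3


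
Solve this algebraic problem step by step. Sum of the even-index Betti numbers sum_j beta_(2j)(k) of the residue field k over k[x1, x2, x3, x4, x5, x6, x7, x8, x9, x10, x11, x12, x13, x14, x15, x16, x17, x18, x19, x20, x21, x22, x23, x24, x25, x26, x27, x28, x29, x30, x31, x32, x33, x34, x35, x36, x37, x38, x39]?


Koszul resolution: beta_i(k)=C(n,i), n=39
sum_even C(39,i) = 2^(n-1) = 2^38 = 274877906944


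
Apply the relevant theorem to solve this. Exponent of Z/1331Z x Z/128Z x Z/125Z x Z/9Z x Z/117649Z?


Exponent = lcm of the cyclic orders; pairwise coprime => product.
11^3*2^7*5^3*3^2*7^6=1331*128*125*9*117649=22549077936000


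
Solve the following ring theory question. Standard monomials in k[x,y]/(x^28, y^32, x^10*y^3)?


k[x,y]/I, I = (x^28, y^32, x^10*y^3)
Rect: 28x32=896. Corner: (28-10)x(32-3)=522.
dim = 896-522 = 374


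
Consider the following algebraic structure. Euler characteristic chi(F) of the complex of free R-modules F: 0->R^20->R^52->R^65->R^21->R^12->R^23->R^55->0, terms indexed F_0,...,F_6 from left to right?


chi = sum (-1)^i * rank:
(-1)^0*20=20
(-1)^1*52=-52
(-1)^2*65=65
(-1)^3*21=-21
(-1)^4*12=12
(-1)^5*23=-23
(-1)^6*55=55
chi=56


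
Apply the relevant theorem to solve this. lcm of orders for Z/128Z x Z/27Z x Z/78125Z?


Exponent = lcm of the cyclic orders; pairwise coprime => product.
2^7*3^3*5^7=128*27*78125=270000000


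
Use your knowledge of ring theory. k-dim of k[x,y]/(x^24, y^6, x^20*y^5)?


k[x,y]/I, I = (x^24, y^6, x^20*y^5)
Rect: 24x6=144. Corner: (24-20)x(6-5)=4.
dim = 144-4 = 140


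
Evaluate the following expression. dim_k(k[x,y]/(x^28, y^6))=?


Basis: x^i*y^j, i<28, j<6
28*6=168


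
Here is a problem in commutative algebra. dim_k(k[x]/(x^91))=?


Basis: 1,x,...,x^90
dim=91


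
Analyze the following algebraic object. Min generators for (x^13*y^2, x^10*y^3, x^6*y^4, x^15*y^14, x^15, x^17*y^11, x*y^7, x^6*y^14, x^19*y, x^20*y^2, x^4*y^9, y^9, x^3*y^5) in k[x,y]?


Remove redundant (divisible by others).
x^17*y^11 redundant.
x^6*y^14 redundant.
x^4*y^9 redundant.
x^19*y redundant.
x^20*y^2 redundant.
x^15*y^14 redundant.
Min: x^15, x^13*y^2, x^10*y^3, x^6*y^4, x^3*y^5, x*y^7, y^9
Count=7


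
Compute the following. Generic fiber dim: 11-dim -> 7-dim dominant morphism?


dim(fiber)=dim(X)-dim(Y)=11-7=4


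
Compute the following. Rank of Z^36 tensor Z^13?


rank(M(x)N) = rank(M)*rank(N)
36*13 = 468


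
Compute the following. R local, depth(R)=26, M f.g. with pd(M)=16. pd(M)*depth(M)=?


pd+depth=26
depth=26-16=10
pd*depth=16*10=160


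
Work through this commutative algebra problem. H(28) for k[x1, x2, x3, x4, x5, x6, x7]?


C(d+n-1,n-1)=C(34,6)=1344904


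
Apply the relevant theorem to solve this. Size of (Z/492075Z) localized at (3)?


3-primary part: 492075=3^9*25
Size=3^9=19683


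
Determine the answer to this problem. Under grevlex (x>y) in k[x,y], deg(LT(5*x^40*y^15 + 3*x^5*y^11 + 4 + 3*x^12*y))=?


LT: 5*x^40*y^15
deg_x=40, deg_y=15
Total=40+15=55


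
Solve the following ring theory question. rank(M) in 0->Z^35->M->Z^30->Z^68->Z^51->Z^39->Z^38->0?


Alt sum=0:
(-1)^0*35 + (-1)^1*? + (-1)^2*30 + (-1)^3*68 + (-1)^4*51 + (-1)^5*39 + (-1)^6*38=0
rank(M)=47


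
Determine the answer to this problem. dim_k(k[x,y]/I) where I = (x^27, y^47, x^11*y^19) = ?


k[x,y]/I, I = (x^27, y^47, x^11*y^19)
Rect: 27x47=1269. Corner: (27-11)x(47-19)=448.
dim = 1269-448 = 821


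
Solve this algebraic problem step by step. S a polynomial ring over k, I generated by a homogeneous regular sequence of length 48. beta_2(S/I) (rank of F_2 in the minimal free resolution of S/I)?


Regular sequence => Koszul complex is the minimal free resolution.
Syz_1 minimally generated by Koszul relations f_i*e_j - f_j*e_i (i<j): mu(Syz_1) = beta_2 = C(m,2) = m(m-1)/2
m=48
48*47/2 = 1128


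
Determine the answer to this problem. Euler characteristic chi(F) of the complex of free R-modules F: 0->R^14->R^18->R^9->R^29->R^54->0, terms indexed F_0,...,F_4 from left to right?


chi = sum (-1)^i * rank:
(-1)^0*14=14
(-1)^1*18=-18
(-1)^2*9=9
(-1)^3*29=-29
(-1)^4*54=54
chi=30


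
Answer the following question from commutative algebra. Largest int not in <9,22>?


gcd(9,22)=1 => F=ab-a-b=9*22-9-22=198-31=167


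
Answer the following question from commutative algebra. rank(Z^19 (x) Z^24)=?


rank(M(x)N) = rank(M)*rank(N)
19*24 = 456


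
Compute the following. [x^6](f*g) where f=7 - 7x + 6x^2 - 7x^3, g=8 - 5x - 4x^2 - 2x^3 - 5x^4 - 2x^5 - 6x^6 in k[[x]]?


[x^6] = sum a_i*b_j, i+j=6
  7*-6=-42
  -7*-2=14
  6*-5=-30
  -7*-2=14
Sum=-44


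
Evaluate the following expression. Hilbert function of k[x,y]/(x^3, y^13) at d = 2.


k[x,y], I = (x^3, y^13), d = 2
Need i < 3 and d-i < 13.
Range: 0 <= i <= 2.
H(2) = 3


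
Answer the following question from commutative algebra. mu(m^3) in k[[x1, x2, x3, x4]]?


C(n+d-1,d)=C(6,3)=20


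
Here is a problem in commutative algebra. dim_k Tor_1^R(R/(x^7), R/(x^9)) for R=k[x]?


Tor_1(R/I,R/J)=(I cap J)/IJ=(x^9)/(x^16)
dim=16-9=min(7,9)=7


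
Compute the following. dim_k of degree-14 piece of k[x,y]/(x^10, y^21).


k[x,y], I = (x^10, y^21), d = 14
Need i < 10 and d-i < 21.
Range: 0 <= i <= 9.
H(14) = 10


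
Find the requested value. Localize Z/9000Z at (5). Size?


5-primary part: 9000=5^3*72
Size=5^3=125


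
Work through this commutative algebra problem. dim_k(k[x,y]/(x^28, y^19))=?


Basis: x^i*y^j, i<28, j<19
28*19=532


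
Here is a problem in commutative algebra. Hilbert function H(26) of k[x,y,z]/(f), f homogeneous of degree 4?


C(28,2)-C(24,2)=378-276=102


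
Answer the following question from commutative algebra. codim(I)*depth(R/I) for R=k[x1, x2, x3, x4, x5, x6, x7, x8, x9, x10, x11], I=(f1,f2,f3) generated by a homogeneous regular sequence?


codim=3, depth=dim(R/I)=11-3=8
Product=3*8=24


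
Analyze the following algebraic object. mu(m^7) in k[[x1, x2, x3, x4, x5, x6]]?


C(n+d-1,d)=C(12,7)=792


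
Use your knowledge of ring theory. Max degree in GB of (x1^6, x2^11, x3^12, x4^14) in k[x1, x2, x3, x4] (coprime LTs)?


Pure powers, coprime LTs => already GB.
Degrees: 6, 11, 12, 14
Max=14


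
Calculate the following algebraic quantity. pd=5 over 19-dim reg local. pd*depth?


pd+depth=19
depth=19-5=14
pd*depth=5*14=70


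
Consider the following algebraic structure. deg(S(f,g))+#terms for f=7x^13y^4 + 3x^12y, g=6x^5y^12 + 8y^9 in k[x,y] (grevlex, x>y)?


LT(f)=7x^13y^4, LT(g)=6x^5y^12
lcm(LM)=x^13y^12
S(f,g) (scaled by 42 to clear denominators) = 6y^8*f - 7x^8*g = 18x^12y^9 - 56x^8y^9
2 terms, deg 21.
21+2=23


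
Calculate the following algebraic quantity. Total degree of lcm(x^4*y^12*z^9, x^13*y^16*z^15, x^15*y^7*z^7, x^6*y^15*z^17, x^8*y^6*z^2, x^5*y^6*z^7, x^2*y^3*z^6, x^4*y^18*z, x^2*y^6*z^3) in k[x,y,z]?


lcm = componentwise max:
x: max(4,13,15,6,8,5,2,4,2)=15
y: max(12,16,7,15,6,6,3,18,6)=18
z: max(9,15,7,17,2,7,6,1,3)=17
Total=15+18+17=50


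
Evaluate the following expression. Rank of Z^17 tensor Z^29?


rank(M(x)N) = rank(M)*rank(N)
17*29 = 493


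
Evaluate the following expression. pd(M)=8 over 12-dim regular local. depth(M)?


pd+depth=depth(R)=12
depth=12-8=4


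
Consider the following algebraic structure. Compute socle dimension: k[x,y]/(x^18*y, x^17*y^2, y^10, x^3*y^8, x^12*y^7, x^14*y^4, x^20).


Socle = ann(m) = span of standard monomials u with x*u, y*u in I (staircase corners).
Minimal generators: x^20, x^18*y, x^17*y^2, x^14*y^4, x^12*y^7, x^3*y^8, y^10
Corners: x^2y^9, x^11y^7, x^13y^6, x^16y^3, x^17y, x^19
Socle dim=6


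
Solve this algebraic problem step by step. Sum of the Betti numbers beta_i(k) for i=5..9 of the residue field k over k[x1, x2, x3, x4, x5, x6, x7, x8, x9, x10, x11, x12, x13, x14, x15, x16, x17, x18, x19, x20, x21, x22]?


Koszul resolution: beta_i(k)=C(n,i), n=22
C(22,5)=26334, C(22,6)=74613, C(22,7)=170544, C(22,8)=319770, C(22,9)=497420
Sum=1088681


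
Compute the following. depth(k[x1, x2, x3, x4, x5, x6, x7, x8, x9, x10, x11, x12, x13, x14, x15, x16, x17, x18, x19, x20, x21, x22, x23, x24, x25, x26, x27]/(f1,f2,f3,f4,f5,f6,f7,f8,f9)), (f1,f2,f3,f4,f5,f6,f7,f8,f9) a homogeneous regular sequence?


depth(R)=27
depth(R/I)=27-9=18


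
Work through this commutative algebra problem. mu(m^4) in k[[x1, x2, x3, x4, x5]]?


C(n+d-1,d)=C(8,4)=70


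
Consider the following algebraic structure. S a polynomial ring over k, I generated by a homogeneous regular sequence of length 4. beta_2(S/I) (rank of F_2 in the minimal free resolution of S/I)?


Regular sequence => Koszul complex is the minimal free resolution.
Syz_1 minimally generated by Koszul relations f_i*e_j - f_j*e_i (i<j): mu(Syz_1) = beta_2 = C(m,2) = m(m-1)/2
m=4
4*3/2 = 6


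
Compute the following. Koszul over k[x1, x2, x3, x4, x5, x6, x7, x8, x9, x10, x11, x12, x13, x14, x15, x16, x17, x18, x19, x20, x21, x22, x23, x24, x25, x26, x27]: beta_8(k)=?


C(n,i)=C(27,8)=2220075


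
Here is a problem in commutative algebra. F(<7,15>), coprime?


gcd(7,15)=1 => F=ab-a-b=7*15-7-15=105-22=83


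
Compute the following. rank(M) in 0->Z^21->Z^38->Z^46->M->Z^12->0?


Alt sum=0:
(-1)^0*21 + (-1)^1*38 + (-1)^2*46 + (-1)^3*? + (-1)^4*12=0
rank(M)=41


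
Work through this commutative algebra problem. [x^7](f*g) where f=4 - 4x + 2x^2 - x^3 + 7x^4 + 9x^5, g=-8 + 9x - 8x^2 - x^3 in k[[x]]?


[x^7] = sum a_i*b_j, i+j=7
  7*-1=-7
  9*-8=-72
Sum=-79


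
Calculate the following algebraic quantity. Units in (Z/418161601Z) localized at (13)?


Local ring = Z/28561Z.
phi(28561) = 13^3*(13-1) = 26364


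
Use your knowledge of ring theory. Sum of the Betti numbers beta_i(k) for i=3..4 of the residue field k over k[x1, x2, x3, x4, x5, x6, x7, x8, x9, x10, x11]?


Koszul resolution: beta_i(k)=C(n,i), n=11
C(11,3)=165, C(11,4)=330
Sum=495


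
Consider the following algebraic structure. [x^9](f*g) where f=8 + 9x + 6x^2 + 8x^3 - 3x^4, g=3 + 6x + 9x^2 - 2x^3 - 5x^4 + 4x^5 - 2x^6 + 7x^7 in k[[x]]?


[x^9] = sum a_i*b_j, i+j=9
  6*7=42
  8*-2=-16
  -3*4=-12
Sum=14


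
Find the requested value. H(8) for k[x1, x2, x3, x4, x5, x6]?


C(d+n-1,n-1)=C(13,5)=1287


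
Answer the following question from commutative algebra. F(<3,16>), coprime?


gcd(3,16)=1 => F=ab-a-b=3*16-3-16=48-19=29


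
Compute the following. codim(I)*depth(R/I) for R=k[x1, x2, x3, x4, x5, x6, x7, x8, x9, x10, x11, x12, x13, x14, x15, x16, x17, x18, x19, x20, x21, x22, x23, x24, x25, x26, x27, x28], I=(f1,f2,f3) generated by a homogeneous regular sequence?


codim=3, depth=dim(R/I)=28-3=25
Product=3*25=75


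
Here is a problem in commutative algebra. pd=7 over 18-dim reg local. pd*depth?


pd+depth=18
depth=18-7=11
pd*depth=7*11=77


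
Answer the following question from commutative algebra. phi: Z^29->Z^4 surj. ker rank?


rank(ker) = 29-4 = 25


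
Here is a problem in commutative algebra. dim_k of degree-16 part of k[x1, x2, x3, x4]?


C(d+n-1,n-1)=C(19,3)=969


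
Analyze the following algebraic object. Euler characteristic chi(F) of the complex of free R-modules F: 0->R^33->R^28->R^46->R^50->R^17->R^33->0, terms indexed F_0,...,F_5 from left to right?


chi = sum (-1)^i * rank:
(-1)^0*33=33
(-1)^1*28=-28
(-1)^2*46=46
(-1)^3*50=-50
(-1)^4*17=17
(-1)^5*33=-33
chi=-15


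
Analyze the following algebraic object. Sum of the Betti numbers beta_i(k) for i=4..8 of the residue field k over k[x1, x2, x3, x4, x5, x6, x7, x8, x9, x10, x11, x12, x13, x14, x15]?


Koszul resolution: beta_i(k)=C(n,i), n=15
C(15,4)=1365, C(15,5)=3003, C(15,6)=5005, C(15,7)=6435, C(15,8)=6435
Sum=22243


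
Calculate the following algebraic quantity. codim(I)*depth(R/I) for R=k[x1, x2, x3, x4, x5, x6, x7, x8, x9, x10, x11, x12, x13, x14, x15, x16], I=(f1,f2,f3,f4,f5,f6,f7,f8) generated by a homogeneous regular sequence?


codim=8, depth=dim(R/I)=16-8=8
Product=8*8=64


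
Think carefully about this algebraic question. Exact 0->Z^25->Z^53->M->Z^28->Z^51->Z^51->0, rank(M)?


Alt sum=0:
(-1)^0*25 + (-1)^1*53 + (-1)^2*? + (-1)^3*28 + (-1)^4*51 + (-1)^5*51=0
rank(M)=56


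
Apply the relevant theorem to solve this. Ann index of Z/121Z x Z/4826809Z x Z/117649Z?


Exponent = lcm of the cyclic orders; pairwise coprime => product.
11^2*13^6*7^6=121*4826809*117649=68712179496961


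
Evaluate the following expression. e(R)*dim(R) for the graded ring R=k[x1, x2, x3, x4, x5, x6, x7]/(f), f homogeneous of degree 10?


e(R)=deg(f)=10, dim(R)=7-1=6
e*dim=10*6=60


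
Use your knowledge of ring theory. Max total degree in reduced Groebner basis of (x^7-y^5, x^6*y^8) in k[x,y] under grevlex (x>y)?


LT(f1)=x^7, LT(f2)=x^6y^8, lcm=x^7y^8
S(f1,f2) = y^8*f1 - x^1*f2 = -y^13
Reduced GB = {f1, f2, y^13}; degrees 7, 14, 13
Max = 14


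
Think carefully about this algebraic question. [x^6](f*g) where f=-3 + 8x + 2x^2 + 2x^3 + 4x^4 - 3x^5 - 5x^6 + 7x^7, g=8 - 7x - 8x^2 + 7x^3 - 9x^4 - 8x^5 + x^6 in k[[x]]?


[x^6] = sum a_i*b_j, i+j=6
  -3*1=-3
  8*-8=-64
  2*-9=-18
  2*7=14
  4*-8=-32
  -3*-7=21
  -5*8=-40
Sum=-122


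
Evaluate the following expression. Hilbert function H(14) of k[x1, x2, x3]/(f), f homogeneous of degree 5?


C(16,2)-C(11,2)=120-55=65


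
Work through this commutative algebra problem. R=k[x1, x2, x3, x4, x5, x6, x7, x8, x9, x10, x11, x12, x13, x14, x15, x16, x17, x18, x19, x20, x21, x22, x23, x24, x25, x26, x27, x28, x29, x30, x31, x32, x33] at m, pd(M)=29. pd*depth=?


pd+depth=33
depth=33-29=4
pd*depth=29*4=116


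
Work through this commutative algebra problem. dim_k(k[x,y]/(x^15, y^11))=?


Basis: x^i*y^j, i<15, j<11
15*11=165


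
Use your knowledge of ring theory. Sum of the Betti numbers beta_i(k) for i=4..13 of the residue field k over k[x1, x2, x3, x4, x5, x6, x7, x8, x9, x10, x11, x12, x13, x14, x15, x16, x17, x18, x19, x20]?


Koszul resolution: beta_i(k)=C(n,i), n=20
C(20,4)=4845, C(20,5)=15504, C(20,6)=38760, C(20,7)=77520, C(20,8)=125970, C(20,9)=167960, C(20,10)=184756, C(20,11)=167960, C(20,12)=125970, C(20,13)=77520
Sum=986765


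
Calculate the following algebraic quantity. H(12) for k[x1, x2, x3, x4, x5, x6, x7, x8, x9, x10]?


C(d+n-1,n-1)=C(21,9)=293930


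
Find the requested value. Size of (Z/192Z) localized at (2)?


2-primary part: 192=2^6*3
Size=2^6=64


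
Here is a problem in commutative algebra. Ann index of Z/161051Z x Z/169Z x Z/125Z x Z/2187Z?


Exponent = lcm of the cyclic orders; pairwise coprime => product.
11^5*13^2*5^3*3^7=161051*169*125*2187=7440616594125


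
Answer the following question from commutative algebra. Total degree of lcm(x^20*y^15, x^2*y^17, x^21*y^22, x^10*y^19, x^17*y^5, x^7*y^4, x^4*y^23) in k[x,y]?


lcm = componentwise max:
x: max(20,2,21,10,17,7,4)=21
y: max(15,17,22,19,5,4,23)=23
Total=21+23=44


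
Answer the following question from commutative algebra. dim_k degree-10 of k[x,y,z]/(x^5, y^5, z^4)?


Need i<5, j<5, k<4 with i+j+k=10.
For each i, j ranges over max(0,10-i-3)..min(4,10-i):
  i=0: j in [7,4] -> 0
  i=1: j in [6,4] -> 0
  i=2: j in [5,4] -> 0
  i=3: j in [4,4] -> 1
  i=4: j in [3,4] -> 2
H(10) = 0+0+0+1+2 = 3


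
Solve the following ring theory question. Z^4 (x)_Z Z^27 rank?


rank(M(x)N) = rank(M)*rank(N)
4*27 = 108


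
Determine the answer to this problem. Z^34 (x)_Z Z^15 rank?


rank(M(x)N) = rank(M)*rank(N)
34*15 = 510


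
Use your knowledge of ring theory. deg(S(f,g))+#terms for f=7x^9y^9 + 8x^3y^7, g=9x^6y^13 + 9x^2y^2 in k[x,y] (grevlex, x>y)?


LT(f)=7x^9y^9, LT(g)=9x^6y^13
lcm(LM)=x^9y^13
S(f,g) (scaled by 63 to clear denominators) = 9y^4*f - 7x^3*g = 72x^3y^11 - 63x^5y^2
2 terms, deg 14.
14+2=16


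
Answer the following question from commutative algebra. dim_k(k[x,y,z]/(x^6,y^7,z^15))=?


Basis: x^iy^jz^k, i<6,j<7,k<15
6*7*15=630


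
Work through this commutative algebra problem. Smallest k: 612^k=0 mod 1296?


612^k mod 1296:
k=1: 612
k=2: 0
First zero at k = 2


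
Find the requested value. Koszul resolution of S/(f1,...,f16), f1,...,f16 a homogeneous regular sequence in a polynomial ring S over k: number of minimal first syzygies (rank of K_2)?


Regular sequence => Koszul complex is the minimal free resolution.
Syz_1 minimally generated by Koszul relations f_i*e_j - f_j*e_i (i<j): mu(Syz_1) = beta_2 = C(m,2) = m(m-1)/2
m=16
16*15/2 = 120


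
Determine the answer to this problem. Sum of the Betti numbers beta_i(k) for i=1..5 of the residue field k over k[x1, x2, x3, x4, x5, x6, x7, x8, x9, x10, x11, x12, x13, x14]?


Koszul resolution: beta_i(k)=C(n,i), n=14
C(14,1)=14, C(14,2)=91, C(14,3)=364, C(14,4)=1001, C(14,5)=2002
Sum=3472


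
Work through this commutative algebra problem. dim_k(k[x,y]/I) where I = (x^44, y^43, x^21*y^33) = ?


k[x,y]/I, I = (x^44, y^43, x^21*y^33)
Rect: 44x43=1892. Corner: (44-21)x(43-33)=230.
dim = 1892-230 = 1662


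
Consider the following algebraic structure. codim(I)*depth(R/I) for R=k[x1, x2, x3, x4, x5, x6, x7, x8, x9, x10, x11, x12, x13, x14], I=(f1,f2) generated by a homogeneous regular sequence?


codim=2, depth=dim(R/I)=14-2=12
Product=2*12=24


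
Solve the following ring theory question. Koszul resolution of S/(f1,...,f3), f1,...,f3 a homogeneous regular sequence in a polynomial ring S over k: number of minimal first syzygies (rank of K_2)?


Regular sequence => Koszul complex is the minimal free resolution.
Syz_1 minimally generated by Koszul relations f_i*e_j - f_j*e_i (i<j): mu(Syz_1) = beta_2 = C(m,2) = m(m-1)/2
m=3
3*2/2 = 3


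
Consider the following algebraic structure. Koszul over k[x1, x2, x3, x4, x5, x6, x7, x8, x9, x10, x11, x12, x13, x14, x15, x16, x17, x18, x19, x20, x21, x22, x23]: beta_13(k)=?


C(n,i)=C(23,13)=1144066


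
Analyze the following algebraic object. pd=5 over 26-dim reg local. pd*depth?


pd+depth=26
depth=26-5=21
pd*depth=5*21=105


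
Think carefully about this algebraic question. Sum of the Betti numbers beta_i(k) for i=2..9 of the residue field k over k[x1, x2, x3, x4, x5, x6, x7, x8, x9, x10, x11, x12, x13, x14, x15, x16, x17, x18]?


Koszul resolution: beta_i(k)=C(n,i), n=18
C(18,2)=153, C(18,3)=816, C(18,4)=3060, C(18,5)=8568, C(18,6)=18564, C(18,7)=31824, C(18,8)=43758, C(18,9)=48620
Sum=155363


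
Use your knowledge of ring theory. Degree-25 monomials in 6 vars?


C(d+n-1,n-1)=C(30,5)=142506


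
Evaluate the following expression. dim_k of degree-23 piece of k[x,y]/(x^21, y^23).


k[x,y], I = (x^21, y^23), d = 23
Need i < 21 and d-i < 23.
Range: 1 <= i <= 20.
H(23) = 20


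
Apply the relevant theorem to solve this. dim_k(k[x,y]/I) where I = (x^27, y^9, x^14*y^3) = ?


k[x,y]/I, I = (x^27, y^9, x^14*y^3)
Rect: 27x9=243. Corner: (27-14)x(9-3)=78.
dim = 243-78 = 165


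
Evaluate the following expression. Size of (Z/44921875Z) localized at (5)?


5-primary part: 44921875=5^9*23
Size=5^9=1953125


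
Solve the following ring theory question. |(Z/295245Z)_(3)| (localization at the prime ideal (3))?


3-primary part: 295245=3^10*5
Size=3^10=59049


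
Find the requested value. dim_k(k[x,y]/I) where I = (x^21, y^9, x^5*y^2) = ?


k[x,y]/I, I = (x^21, y^9, x^5*y^2)
Rect: 21x9=189. Corner: (21-5)x(9-2)=112.
dim = 189-112 = 77


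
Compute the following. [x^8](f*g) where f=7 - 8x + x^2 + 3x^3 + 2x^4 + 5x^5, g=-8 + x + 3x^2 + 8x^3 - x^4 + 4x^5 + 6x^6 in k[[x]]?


[x^8] = sum a_i*b_j, i+j=8
  1*6=6
  3*4=12
  2*-1=-2
  5*8=40
Sum=56


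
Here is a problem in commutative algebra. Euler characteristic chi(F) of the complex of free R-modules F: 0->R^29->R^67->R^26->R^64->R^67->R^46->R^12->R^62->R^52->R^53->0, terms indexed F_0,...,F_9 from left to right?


chi = sum (-1)^i * rank:
(-1)^0*29=29
(-1)^1*67=-67
(-1)^2*26=26
(-1)^3*64=-64
(-1)^4*67=67
(-1)^5*46=-46
(-1)^6*12=12
(-1)^7*62=-62
(-1)^8*52=52
(-1)^9*53=-53
chi=-106


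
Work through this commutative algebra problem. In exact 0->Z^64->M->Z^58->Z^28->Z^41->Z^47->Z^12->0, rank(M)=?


Alt sum=0:
(-1)^0*64 + (-1)^1*? + (-1)^2*58 + (-1)^3*28 + (-1)^4*41 + (-1)^5*47 + (-1)^6*12=0
rank(M)=100


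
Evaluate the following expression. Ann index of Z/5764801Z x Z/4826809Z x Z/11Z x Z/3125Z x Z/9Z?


Exponent = lcm of the cyclic orders; pairwise coprime => product.
7^8*13^6*11^1*5^5*3^2=5764801*4826809*11*3125*9=8608542942659034375


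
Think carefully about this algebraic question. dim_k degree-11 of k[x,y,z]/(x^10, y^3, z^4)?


Need i<10, j<3, k<4 with i+j+k=11.
For each i, j ranges over max(0,11-i-3)..min(2,11-i):
  i=0: j in [8,2] -> 0
  i=1: j in [7,2] -> 0
  i=2: j in [6,2] -> 0
  i=3: j in [5,2] -> 0
  i=4: j in [4,2] -> 0
  i=5: j in [3,2] -> 0
  i=6: j in [2,2] -> 1
  i=7: j in [1,2] -> 2
  i=8: j in [0,2] -> 3
  i=9: j in [0,2] -> 3
H(11) = 0+0+0+0+0+0+1+2+3+3 = 9


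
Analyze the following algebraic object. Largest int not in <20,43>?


gcd(20,43)=1 => F=ab-a-b=20*43-20-43=860-63=797


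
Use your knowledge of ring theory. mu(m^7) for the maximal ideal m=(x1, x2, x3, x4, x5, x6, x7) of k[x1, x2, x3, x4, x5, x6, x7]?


Graded Nakayama: mu(m^d) = dim_k (m^d/m^(d+1)) = #degree-7 monomials in 7 vars
C(n+d-1,d)=C(13,7)=1716


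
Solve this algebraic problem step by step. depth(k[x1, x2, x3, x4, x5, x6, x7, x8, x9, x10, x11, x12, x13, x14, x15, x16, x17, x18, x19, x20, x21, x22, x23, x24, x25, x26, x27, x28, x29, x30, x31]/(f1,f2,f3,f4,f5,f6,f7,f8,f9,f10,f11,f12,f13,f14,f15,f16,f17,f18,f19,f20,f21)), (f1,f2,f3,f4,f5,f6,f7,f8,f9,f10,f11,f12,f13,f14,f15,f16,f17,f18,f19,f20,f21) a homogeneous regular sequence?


depth(R)=31
depth(R/I)=31-21=10


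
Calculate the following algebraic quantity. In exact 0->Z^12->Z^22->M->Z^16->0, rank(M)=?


Alt sum=0:
(-1)^0*12 + (-1)^1*22 + (-1)^2*? + (-1)^3*16=0
rank(M)=26


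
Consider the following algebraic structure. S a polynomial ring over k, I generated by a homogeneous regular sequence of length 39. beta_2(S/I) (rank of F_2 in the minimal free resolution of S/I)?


Regular sequence => Koszul complex is the minimal free resolution.
Syz_1 minimally generated by Koszul relations f_i*e_j - f_j*e_i (i<j): mu(Syz_1) = beta_2 = C(m,2) = m(m-1)/2
m=39
39*38/2 = 741


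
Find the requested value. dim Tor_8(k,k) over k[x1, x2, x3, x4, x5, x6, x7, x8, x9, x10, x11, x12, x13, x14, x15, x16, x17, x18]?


Koszul: C(n,i)=C(18,8)=43758


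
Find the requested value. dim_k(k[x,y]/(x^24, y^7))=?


Basis: x^i*y^j, i<24, j<7
24*7=168


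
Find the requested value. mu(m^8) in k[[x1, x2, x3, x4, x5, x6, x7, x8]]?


C(n+d-1,d)=C(15,8)=6435


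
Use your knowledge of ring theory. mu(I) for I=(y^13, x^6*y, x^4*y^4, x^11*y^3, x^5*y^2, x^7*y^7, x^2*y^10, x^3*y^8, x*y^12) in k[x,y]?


Remove redundant (divisible by others).
x^11*y^3 redundant.
x^7*y^7 redundant.
Min: x^6*y, x^5*y^2, x^4*y^4, x^3*y^8, x^2*y^10, x*y^12, y^13
Count=7


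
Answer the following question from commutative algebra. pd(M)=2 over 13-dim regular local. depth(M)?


pd+depth=depth(R)=13
depth=13-2=11


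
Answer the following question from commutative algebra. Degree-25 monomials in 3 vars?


C(d+n-1,n-1)=C(27,2)=351


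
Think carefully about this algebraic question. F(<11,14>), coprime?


gcd(11,14)=1 => F=ab-a-b=11*14-11-14=154-25=129


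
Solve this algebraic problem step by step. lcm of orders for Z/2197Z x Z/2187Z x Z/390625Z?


Exponent = lcm of the cyclic orders; pairwise coprime => product.
13^3*3^7*5^8=2197*2187*390625=1876890234375


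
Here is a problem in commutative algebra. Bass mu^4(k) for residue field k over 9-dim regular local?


C(n,i)=C(9,4)=126


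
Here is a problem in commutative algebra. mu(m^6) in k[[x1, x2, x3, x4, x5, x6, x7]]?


C(n+d-1,d)=C(12,6)=924


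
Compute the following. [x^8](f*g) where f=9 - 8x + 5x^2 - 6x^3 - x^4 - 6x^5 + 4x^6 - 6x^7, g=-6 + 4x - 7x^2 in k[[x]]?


[x^8] = sum a_i*b_j, i+j=8
  4*-7=-28
  -6*4=-24
Sum=-52


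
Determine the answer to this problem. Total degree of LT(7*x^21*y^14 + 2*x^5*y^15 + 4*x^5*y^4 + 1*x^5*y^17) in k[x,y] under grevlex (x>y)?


LT: 7*x^21*y^14
deg_x=21, deg_y=14
Total=21+14=35


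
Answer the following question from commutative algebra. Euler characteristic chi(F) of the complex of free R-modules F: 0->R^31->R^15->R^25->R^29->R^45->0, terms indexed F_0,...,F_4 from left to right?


chi = sum (-1)^i * rank:
(-1)^0*31=31
(-1)^1*15=-15
(-1)^2*25=25
(-1)^3*29=-29
(-1)^4*45=45
chi=57


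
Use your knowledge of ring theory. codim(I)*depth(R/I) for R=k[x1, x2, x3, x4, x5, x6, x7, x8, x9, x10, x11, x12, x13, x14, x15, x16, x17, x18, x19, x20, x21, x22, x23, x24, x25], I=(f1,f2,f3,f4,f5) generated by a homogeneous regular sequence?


codim=5, depth=dim(R/I)=25-5=20
Product=5*20=100


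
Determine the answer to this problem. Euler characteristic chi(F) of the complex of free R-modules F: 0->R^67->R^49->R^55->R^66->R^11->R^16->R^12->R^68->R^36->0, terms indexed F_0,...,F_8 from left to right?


chi = sum (-1)^i * rank:
(-1)^0*67=67
(-1)^1*49=-49
(-1)^2*55=55
(-1)^3*66=-66
(-1)^4*11=11
(-1)^5*16=-16
(-1)^6*12=12
(-1)^7*68=-68
(-1)^8*36=36
chi=-18


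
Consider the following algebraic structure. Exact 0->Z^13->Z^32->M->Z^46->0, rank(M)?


Alt sum=0:
(-1)^0*13 + (-1)^1*32 + (-1)^2*? + (-1)^3*46=0
rank(M)=65


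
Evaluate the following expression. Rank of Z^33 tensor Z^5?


rank(M(x)N) = rank(M)*rank(N)
33*5 = 165


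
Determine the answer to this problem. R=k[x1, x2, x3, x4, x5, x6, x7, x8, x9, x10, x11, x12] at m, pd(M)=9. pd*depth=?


pd+depth=12
depth=12-9=3
pd*depth=9*3=27


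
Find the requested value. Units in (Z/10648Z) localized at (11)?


Local ring = Z/1331Z.
phi(1331) = 11^2*(11-1) = 1210


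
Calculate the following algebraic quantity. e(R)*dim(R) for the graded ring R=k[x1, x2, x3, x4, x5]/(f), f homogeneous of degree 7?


e(R)=deg(f)=7, dim(R)=5-1=4
e*dim=7*4=28


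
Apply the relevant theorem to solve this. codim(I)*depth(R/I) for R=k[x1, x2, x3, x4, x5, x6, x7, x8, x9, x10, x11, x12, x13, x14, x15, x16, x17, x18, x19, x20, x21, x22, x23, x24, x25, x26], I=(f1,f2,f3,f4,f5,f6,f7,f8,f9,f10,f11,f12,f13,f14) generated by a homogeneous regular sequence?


codim=14, depth=dim(R/I)=26-14=12
Product=14*12=168


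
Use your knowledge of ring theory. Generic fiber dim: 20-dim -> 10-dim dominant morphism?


dim(fiber)=dim(X)-dim(Y)=20-10=10


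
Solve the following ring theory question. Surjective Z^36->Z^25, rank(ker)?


rank(ker) = 36-25 = 11


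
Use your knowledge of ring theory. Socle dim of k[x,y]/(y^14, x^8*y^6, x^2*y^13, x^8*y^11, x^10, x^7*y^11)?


Socle = ann(m) = span of standard monomials u with x*u, y*u in I (staircase corners).
Redundant generators: x^8*y^11
Minimal generators: x^10, x^8*y^6, x^7*y^11, x^2*y^13, y^14
Corners: xy^13, x^6y^12, x^7y^10, x^9y^5
Socle dim=4


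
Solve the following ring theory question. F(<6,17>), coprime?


gcd(6,17)=1 => F=ab-a-b=6*17-6-17=102-23=79


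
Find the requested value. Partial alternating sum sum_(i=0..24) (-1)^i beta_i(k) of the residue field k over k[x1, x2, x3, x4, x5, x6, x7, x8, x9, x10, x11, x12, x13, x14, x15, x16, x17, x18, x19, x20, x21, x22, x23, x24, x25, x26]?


Koszul resolution: beta_i(k)=C(n,i), n=26
sum_(i=0..p) (-1)^i C(n,i) = (-1)^p C(n-1,p)
(-1)^24*C(25,24) = (-1)^24*25 = 25


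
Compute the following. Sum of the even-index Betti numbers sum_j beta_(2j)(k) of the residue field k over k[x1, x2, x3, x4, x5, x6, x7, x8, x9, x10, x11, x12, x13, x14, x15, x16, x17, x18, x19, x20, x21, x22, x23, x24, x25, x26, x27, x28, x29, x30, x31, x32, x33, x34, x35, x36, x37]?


Koszul resolution: beta_i(k)=C(n,i), n=37
sum_even C(37,i) = 2^(n-1) = 2^36 = 68719476736
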